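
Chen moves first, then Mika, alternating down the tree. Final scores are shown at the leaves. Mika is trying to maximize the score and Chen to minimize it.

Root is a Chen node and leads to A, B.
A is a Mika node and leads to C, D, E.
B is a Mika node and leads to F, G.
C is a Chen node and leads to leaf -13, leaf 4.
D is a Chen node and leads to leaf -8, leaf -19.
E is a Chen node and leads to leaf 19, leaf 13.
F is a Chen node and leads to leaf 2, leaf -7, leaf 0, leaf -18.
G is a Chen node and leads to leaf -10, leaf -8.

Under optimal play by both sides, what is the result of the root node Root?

C (Chen): min(-13, 4) = -13
D (Chen): min(-8, -19) = -19
E (Chen): min(19, 13) = 13
A (Mika): max(-13, -19, 13) = 13
F (Chen): min(2, -7, 0, -18) = -18
G (Chen): min(-10, -8) = -10
B (Mika): max(-18, -10) = -10
Root (Chen): min(13, -10) = -10

-10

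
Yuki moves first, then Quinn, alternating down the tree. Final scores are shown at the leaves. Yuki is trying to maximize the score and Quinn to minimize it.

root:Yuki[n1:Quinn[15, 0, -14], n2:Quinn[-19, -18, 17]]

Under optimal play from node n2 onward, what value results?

n2 (Quinn): min(-19, -18, 17) = -19

-19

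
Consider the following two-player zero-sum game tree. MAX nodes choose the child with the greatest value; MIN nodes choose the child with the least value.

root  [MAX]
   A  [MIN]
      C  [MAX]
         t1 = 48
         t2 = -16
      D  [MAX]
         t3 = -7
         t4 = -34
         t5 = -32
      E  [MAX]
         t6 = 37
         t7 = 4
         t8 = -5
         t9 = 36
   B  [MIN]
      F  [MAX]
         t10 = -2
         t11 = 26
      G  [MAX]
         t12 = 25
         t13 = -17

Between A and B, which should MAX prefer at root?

B

C (MAX): max(48, -16) = 48
D (MAX): max(-7, -34, -32) = -7
E (MAX): max(37, 4, -5, 36) = 37
A (MIN): min(48, -7, 37) = -7
F (MAX): max(-2, 26) = 26
G (MAX): max(25, -17) = 25
B (MIN): min(26, 25) = 25
MAX prefers the higher value; A=-7, B=25. B is better since 25 > -7.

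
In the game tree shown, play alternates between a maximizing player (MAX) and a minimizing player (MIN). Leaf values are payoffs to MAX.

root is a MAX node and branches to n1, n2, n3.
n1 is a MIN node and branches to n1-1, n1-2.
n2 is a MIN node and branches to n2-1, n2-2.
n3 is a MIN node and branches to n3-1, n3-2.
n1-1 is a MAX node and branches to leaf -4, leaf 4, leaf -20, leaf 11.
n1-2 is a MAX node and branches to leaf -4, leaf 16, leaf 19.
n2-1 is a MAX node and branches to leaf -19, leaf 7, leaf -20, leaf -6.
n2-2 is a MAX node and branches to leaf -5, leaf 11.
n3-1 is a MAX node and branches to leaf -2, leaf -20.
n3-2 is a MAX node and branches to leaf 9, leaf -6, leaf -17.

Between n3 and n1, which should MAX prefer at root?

n3-1 (MAX): max(-2, -20) = -2
n3-2 (MAX): max(9, -6, -17) = 9
n3 (MIN): min(-2, 9) = -2
n1-1 (MAX): max(-4, 4, -20, 11) = 11
n1-2 (MAX): max(-4, 16, 19) = 19
n1 (MIN): min(11, 19) = 11
MAX prefers the higher value; n3=-2, n1=11. n1 is better since 11 > -2.

n1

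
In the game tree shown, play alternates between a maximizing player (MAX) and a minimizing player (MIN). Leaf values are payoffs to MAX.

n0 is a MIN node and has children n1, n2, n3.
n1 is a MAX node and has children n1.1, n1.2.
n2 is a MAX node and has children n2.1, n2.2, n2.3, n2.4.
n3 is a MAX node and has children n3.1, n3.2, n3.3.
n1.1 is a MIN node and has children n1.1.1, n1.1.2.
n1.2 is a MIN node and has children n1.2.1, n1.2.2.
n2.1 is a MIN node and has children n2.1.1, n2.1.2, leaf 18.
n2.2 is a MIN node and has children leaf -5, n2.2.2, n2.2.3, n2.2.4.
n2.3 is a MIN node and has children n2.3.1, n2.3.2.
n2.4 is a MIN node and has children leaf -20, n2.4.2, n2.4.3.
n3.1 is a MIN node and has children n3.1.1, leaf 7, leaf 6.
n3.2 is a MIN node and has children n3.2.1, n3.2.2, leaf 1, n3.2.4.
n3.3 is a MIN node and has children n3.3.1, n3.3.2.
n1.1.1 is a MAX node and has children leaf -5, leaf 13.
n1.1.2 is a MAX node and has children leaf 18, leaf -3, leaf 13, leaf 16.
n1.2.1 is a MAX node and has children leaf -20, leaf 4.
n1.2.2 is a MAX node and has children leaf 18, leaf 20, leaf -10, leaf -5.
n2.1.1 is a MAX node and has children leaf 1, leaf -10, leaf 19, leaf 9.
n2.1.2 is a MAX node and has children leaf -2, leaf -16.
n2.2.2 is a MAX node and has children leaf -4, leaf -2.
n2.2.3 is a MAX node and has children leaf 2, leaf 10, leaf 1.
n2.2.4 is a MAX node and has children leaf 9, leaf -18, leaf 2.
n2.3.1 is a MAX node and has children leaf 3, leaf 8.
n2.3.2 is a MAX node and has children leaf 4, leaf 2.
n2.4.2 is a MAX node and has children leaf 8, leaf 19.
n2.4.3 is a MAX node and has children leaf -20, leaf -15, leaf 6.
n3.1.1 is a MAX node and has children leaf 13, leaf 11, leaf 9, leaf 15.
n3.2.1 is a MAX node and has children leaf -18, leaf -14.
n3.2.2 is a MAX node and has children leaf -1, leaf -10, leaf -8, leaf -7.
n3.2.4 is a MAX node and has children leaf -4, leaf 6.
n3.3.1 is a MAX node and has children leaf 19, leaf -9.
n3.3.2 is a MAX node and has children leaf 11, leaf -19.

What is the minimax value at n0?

n1.1.1 (MAX): max(-5, 13) = 13
n1.1.2 (MAX): max(18, -3, 13, 16) = 18
n1.1 (MIN): min(13, 18) = 13
n1.2.1 (MAX): max(-20, 4) = 4
n1.2.2 (MAX): max(18, 20, -10, -5) = 20
n1.2 (MIN): min(4, 20) = 4
n1 (MAX): max(13, 4) = 13
n2.1.1 (MAX): max(1, -10, 19, 9) = 19
n2.1.2 (MAX): max(-2, -16) = -2
n2.1 (MIN): min(19, -2, 18) = -2
n2.2.2 (MAX): max(-4, -2) = -2
n2.2.3 (MAX): max(2, 10, 1) = 10
n2.2.4 (MAX): max(9, -18, 2) = 9
n2.2 (MIN): min(-5, -2, 10, 9) = -5
n2.3.1 (MAX): max(3, 8) = 8
n2.3.2 (MAX): max(4, 2) = 4
n2.3 (MIN): min(8, 4) = 4
n2.4.2 (MAX): max(8, 19) = 19
n2.4.3 (MAX): max(-20, -15, 6) = 6
n2.4 (MIN): min(-20, 19, 6) = -20
n2 (MAX): max(-2, -5, 4, -20) = 4
n3.1.1 (MAX): max(13, 11, 9, 15) = 15
n3.1 (MIN): min(15, 7, 6) = 6
n3.2.1 (MAX): max(-18, -14) = -14
n3.2.2 (MAX): max(-1, -10, -8, -7) = -1
n3.2.4 (MAX): max(-4, 6) = 6
n3.2 (MIN): min(-14, -1, 1, 6) = -14
n3.3.1 (MAX): max(19, -9) = 19
n3.3.2 (MAX): max(11, -19) = 11
n3.3 (MIN): min(19, 11) = 11
n3 (MAX): max(6, -14, 11) = 11
n0 (MIN): min(13, 4, 11) = 4

4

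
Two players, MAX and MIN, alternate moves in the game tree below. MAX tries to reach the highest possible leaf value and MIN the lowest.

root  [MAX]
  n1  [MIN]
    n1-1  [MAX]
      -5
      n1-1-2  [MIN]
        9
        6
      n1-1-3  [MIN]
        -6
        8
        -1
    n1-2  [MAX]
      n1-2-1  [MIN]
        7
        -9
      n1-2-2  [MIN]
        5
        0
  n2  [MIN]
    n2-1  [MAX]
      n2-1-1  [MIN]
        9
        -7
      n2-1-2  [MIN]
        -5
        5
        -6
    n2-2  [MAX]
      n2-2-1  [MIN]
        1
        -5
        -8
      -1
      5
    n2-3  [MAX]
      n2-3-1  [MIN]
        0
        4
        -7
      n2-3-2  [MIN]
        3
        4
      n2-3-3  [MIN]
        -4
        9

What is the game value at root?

n1-1-2 (MIN): min(9, 6) = 6
n1-1-3 (MIN): min(-6, 8, -1) = -6
n1-1 (MAX): max(-5, 6, -6) = 6
n1-2-1 (MIN): min(7, -9) = -9
n1-2-2 (MIN): min(5, 0) = 0
n1-2 (MAX): max(-9, 0) = 0
n1 (MIN): min(6, 0) = 0
n2-1-1 (MIN): min(9, -7) = -7
n2-1-2 (MIN): min(-5, 5, -6) = -6
n2-1 (MAX): max(-7, -6) = -6
n2-2-1 (MIN): min(1, -5, -8) = -8
n2-2 (MAX): max(-8, -1, 5) = 5
n2-3-1 (MIN): min(0, 4, -7) = -7
n2-3-2 (MIN): min(3, 4) = 3
n2-3-3 (MIN): min(-4, 9) = -4
n2-3 (MAX): max(-7, 3, -4) = 3
n2 (MIN): min(-6, 5, 3) = -6
root (MAX): max(0, -6) = 0

0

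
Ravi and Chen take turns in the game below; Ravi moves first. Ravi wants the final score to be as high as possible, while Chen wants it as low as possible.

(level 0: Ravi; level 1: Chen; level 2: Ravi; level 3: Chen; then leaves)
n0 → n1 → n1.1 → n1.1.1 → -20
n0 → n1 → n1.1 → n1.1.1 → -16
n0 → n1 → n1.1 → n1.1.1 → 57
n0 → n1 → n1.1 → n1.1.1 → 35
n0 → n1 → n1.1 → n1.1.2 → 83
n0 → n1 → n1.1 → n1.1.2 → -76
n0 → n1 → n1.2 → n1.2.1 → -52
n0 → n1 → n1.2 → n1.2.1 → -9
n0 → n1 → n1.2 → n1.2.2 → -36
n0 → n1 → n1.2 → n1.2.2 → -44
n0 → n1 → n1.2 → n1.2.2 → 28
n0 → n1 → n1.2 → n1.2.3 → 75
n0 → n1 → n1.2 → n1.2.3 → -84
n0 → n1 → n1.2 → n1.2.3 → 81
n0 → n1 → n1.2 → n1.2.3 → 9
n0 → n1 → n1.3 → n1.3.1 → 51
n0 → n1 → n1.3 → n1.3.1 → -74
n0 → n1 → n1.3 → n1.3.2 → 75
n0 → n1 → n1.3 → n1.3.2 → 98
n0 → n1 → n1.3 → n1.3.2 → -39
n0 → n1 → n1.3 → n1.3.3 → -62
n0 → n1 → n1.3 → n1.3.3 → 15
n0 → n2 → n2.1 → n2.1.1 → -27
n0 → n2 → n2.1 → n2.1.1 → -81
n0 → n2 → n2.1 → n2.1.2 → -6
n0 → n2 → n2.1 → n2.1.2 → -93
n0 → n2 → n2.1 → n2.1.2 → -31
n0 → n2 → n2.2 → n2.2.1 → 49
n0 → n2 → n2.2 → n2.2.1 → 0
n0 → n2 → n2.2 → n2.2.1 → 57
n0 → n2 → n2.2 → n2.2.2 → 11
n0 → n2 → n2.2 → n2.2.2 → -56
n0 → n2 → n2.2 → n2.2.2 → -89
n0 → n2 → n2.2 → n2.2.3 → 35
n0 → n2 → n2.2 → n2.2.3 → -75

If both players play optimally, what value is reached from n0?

-44

n1.1.1 (Chen): min(-20, -16, 57, 35) = -20
n1.1.2 (Chen): min(83, -76) = -76
n1.1 (Ravi): max(-20, -76) = -20
n1.2.1 (Chen): min(-52, -9) = -52
n1.2.2 (Chen): min(-36, -44, 28) = -44
n1.2.3 (Chen): min(75, -84, 81, 9) = -84
n1.2 (Ravi): max(-52, -44, -84) = -44
n1.3.1 (Chen): min(51, -74) = -74
n1.3.2 (Chen): min(75, 98, -39) = -39
n1.3.3 (Chen): min(-62, 15) = -62
n1.3 (Ravi): max(-74, -39, -62) = -39
n1 (Chen): min(-20, -44, -39) = -44
n2.1.1 (Chen): min(-27, -81) = -81
n2.1.2 (Chen): min(-6, -93, -31) = -93
n2.1 (Ravi): max(-81, -93) = -81
n2.2.1 (Chen): min(49, 0, 57) = 0
n2.2.2 (Chen): min(11, -56, -89) = -89
n2.2.3 (Chen): min(35, -75) = -75
n2.2 (Ravi): max(0, -89, -75) = 0
n2 (Chen): min(-81, 0) = -81
n0 (Ravi): max(-44, -81) = -44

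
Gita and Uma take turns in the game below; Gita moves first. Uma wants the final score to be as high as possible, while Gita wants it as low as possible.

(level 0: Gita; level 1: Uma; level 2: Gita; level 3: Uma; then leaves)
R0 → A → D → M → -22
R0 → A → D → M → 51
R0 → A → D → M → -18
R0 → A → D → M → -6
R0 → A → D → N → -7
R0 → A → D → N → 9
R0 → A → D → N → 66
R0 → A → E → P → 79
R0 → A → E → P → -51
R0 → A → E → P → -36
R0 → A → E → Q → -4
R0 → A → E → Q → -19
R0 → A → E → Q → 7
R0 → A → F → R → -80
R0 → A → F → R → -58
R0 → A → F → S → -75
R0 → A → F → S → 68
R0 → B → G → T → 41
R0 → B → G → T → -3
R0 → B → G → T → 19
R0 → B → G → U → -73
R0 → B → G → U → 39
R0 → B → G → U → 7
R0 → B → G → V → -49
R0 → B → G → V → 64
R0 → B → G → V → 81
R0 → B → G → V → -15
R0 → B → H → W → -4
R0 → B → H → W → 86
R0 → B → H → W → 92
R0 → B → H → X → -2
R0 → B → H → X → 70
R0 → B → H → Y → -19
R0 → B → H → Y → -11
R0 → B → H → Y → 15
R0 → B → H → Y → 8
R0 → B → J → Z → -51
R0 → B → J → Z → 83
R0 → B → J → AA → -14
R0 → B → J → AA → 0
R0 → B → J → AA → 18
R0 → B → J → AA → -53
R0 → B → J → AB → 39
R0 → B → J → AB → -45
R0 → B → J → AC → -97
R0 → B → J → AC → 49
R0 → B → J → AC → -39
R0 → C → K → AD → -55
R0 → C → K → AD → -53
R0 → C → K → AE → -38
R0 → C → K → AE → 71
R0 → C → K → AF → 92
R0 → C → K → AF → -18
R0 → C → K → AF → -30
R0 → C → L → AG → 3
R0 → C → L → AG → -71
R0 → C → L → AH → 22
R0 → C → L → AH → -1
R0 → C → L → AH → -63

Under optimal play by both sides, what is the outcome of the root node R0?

3

M (Uma): max(-22, 51, -18, -6) = 51
N (Uma): max(-7, 9, 66) = 66
D (Gita): min(51, 66) = 51
P (Uma): max(79, -51, -36) = 79
Q (Uma): max(-4, -19, 7) = 7
E (Gita): min(79, 7) = 7
R (Uma): max(-80, -58) = -58
S (Uma): max(-75, 68) = 68
F (Gita): min(-58, 68) = -58
A (Uma): max(51, 7, -58) = 51
T (Uma): max(41, -3, 19) = 41
U (Uma): max(-73, 39, 7) = 39
V (Uma): max(-49, 64, 81, -15) = 81
G (Gita): min(41, 39, 81) = 39
W (Uma): max(-4, 86, 92) = 92
X (Uma): max(-2, 70) = 70
Y (Uma): max(-19, -11, 15, 8) = 15
H (Gita): min(92, 70, 15) = 15
Z (Uma): max(-51, 83) = 83
AA (Uma): max(-14, 0, 18, -53) = 18
AB (Uma): max(39, -45) = 39
AC (Uma): max(-97, 49, -39) = 49
J (Gita): min(83, 18, 39, 49) = 18
B (Uma): max(39, 15, 18) = 39
AD (Uma): max(-55, -53) = -53
AE (Uma): max(-38, 71) = 71
AF (Uma): max(92, -18, -30) = 92
K (Gita): min(-53, 71, 92) = -53
AG (Uma): max(3, -71) = 3
AH (Uma): max(22, -1, -63) = 22
L (Gita): min(3, 22) = 3
C (Uma): max(-53, 3) = 3
R0 (Gita): min(51, 39, 3) = 3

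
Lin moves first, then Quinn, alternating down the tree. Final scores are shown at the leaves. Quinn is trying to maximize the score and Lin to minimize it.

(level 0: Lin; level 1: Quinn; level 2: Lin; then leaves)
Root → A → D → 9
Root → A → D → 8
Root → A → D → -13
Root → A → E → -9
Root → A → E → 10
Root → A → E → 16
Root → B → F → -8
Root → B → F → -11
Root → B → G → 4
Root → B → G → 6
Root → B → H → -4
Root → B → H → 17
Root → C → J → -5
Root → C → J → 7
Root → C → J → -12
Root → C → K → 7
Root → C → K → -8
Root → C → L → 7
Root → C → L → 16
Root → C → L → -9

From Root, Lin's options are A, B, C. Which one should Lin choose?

A

D (Lin): min(9, 8, -13) = -13
E (Lin): min(-9, 10, 16) = -9
A (Quinn): max(-13, -9) = -9
F (Lin): min(-8, -11) = -11
G (Lin): min(4, 6) = 4
H (Lin): min(-4, 17) = -4
B (Quinn): max(-11, 4, -4) = 4
J (Lin): min(-5, 7, -12) = -12
K (Lin): min(7, -8) = -8
L (Lin): min(7, 16, -9) = -9
C (Quinn): max(-12, -8, -9) = -8
Root (Lin): min(-9, 4, -8) = -9
Lin at Root wants the lowest of {A=-9, B=4, C=-8}, so chooses A.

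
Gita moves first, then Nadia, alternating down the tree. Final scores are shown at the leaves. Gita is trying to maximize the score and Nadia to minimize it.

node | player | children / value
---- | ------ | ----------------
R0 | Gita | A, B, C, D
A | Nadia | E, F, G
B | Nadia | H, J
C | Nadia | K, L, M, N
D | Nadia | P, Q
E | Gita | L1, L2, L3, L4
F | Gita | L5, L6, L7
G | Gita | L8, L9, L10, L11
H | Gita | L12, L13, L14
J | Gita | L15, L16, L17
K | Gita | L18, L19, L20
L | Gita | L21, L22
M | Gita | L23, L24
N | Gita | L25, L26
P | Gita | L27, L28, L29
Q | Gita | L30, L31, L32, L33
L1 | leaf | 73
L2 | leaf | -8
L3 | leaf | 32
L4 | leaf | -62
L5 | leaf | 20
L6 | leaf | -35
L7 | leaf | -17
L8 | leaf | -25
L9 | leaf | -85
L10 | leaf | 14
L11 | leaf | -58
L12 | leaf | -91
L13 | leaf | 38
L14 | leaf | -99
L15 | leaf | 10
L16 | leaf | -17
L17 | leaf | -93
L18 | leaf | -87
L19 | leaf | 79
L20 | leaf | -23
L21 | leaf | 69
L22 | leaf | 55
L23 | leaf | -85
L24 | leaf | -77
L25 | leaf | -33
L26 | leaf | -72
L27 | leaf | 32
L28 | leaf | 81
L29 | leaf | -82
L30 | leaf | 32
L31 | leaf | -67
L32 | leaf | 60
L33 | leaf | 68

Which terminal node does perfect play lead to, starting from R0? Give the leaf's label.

E (Gita): max(73, -8, 32, -62) = 73
F (Gita): max(20, -35, -17) = 20
G (Gita): max(-25, -85, 14, -58) = 14
A (Nadia): min(73, 20, 14) = 14
H (Gita): max(-91, 38, -99) = 38
J (Gita): max(10, -17, -93) = 10
B (Nadia): min(38, 10) = 10
K (Gita): max(-87, 79, -23) = 79
L (Gita): max(69, 55) = 69
M (Gita): max(-85, -77) = -77
N (Gita): max(-33, -72) = -33
C (Nadia): min(79, 69, -77, -33) = -77
P (Gita): max(32, 81, -82) = 81
Q (Gita): max(32, -67, 60, 68) = 68
D (Nadia): min(81, 68) = 68
R0 (Gita): max(14, 10, -77, 68) = 68
At R0, Gita picks D (highest: 68).
At D, Nadia picks Q (lowest: 68).
At Q, Gita picks L33 (highest: 68).
Terminal value 68.

L33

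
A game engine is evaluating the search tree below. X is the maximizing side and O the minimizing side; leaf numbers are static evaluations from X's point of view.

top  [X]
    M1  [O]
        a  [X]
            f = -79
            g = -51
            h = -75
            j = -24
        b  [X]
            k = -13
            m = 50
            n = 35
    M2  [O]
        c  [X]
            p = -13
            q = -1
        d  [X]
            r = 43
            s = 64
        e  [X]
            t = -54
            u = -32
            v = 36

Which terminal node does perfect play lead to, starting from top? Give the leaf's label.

q

a (X): max(-79, -51, -75, -24) = -24
b (X): max(-13, 50, 35) = 50
M1 (O): min(-24, 50) = -24
c (X): max(-13, -1) = -1
d (X): max(43, 64) = 64
e (X): max(-54, -32, 36) = 36
M2 (O): min(-1, 64, 36) = -1
top (X): max(-24, -1) = -1
At top, X picks M2 (highest: -1).
At M2, O picks c (lowest: -1).
At c, X picks q (highest: -1).
Terminal value -1.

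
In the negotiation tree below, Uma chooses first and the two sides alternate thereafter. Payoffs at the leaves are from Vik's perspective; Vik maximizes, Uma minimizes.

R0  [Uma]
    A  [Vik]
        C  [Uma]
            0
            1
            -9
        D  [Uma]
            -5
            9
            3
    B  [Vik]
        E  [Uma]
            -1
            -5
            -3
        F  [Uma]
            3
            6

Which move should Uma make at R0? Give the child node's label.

C (Uma): min(0, 1, -9) = -9
D (Uma): min(-5, 9, 3) = -5
A (Vik): max(-9, -5) = -5
E (Uma): min(-1, -5, -3) = -5
F (Uma): min(3, 6) = 3
B (Vik): max(-5, 3) = 3
R0 (Uma): min(-5, 3) = -5
Uma at R0 wants the lowest of {A=-5, B=3}, so chooses A.

A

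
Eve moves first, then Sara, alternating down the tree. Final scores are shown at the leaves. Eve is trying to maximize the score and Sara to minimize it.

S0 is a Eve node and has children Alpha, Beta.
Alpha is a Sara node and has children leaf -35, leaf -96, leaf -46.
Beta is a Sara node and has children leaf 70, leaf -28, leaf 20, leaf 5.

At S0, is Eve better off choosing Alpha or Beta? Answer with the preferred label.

Beta

Alpha (Sara): min(-35, -96, -46) = -96
Beta (Sara): min(70, -28, 20, 5) = -28
Eve prefers the higher value; Alpha=-96, Beta=-28. Beta is better since -28 > -96.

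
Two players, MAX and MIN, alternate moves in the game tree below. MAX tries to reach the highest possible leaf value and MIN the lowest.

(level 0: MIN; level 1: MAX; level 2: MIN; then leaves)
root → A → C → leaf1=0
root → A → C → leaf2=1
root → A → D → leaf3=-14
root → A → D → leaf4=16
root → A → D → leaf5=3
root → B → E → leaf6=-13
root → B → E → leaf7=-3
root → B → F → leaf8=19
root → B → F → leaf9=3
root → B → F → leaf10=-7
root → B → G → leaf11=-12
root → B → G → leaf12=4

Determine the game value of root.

-7

C (MIN): min(0, 1) = 0
D (MIN): min(-14, 16, 3) = -14
A (MAX): max(0, -14) = 0
E (MIN): min(-13, -3) = -13
F (MIN): min(19, 3, -7) = -7
G (MIN): min(-12, 4) = -12
B (MAX): max(-13, -7, -12) = -7
root (MIN): min(0, -7) = -7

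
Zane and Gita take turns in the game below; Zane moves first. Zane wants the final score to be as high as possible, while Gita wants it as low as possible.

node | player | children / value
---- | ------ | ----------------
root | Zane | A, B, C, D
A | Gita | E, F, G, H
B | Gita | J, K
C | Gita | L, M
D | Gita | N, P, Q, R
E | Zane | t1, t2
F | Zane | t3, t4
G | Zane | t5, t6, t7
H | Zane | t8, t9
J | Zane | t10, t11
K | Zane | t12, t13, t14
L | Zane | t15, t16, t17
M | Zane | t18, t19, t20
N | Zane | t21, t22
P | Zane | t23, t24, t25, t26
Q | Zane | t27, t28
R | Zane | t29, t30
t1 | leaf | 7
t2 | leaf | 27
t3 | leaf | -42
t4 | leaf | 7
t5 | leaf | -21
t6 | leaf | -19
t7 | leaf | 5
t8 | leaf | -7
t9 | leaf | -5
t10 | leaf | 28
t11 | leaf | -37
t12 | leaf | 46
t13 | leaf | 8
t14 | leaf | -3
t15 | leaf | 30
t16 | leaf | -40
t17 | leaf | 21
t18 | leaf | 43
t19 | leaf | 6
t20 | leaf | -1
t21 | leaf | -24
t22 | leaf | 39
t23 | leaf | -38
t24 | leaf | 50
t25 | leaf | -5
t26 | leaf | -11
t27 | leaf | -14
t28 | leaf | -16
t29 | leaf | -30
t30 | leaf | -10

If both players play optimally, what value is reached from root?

E (Zane): max(7, 27) = 27
F (Zane): max(-42, 7) = 7
G (Zane): max(-21, -19, 5) = 5
H (Zane): max(-7, -5) = -5
A (Gita): min(27, 7, 5, -5) = -5
J (Zane): max(28, -37) = 28
K (Zane): max(46, 8, -3) = 46
B (Gita): min(28, 46) = 28
L (Zane): max(30, -40, 21) = 30
M (Zane): max(43, 6, -1) = 43
C (Gita): min(30, 43) = 30
N (Zane): max(-24, 39) = 39
P (Zane): max(-38, 50, -5, -11) = 50
Q (Zane): max(-14, -16) = -14
R (Zane): max(-30, -10) = -10
D (Gita): min(39, 50, -14, -10) = -14
root (Zane): max(-5, 28, 30, -14) = 30

30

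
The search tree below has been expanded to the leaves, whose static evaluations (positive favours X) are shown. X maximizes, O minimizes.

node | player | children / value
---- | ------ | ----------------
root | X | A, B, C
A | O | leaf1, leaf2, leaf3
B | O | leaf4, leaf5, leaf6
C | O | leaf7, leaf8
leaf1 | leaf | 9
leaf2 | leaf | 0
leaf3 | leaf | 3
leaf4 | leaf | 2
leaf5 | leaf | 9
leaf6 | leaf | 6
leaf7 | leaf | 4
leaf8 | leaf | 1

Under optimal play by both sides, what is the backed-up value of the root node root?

2

A (O): min(9, 0, 3) = 0
B (O): min(2, 9, 6) = 2
C (O): min(4, 1) = 1
root (X): max(0, 2, 1) = 2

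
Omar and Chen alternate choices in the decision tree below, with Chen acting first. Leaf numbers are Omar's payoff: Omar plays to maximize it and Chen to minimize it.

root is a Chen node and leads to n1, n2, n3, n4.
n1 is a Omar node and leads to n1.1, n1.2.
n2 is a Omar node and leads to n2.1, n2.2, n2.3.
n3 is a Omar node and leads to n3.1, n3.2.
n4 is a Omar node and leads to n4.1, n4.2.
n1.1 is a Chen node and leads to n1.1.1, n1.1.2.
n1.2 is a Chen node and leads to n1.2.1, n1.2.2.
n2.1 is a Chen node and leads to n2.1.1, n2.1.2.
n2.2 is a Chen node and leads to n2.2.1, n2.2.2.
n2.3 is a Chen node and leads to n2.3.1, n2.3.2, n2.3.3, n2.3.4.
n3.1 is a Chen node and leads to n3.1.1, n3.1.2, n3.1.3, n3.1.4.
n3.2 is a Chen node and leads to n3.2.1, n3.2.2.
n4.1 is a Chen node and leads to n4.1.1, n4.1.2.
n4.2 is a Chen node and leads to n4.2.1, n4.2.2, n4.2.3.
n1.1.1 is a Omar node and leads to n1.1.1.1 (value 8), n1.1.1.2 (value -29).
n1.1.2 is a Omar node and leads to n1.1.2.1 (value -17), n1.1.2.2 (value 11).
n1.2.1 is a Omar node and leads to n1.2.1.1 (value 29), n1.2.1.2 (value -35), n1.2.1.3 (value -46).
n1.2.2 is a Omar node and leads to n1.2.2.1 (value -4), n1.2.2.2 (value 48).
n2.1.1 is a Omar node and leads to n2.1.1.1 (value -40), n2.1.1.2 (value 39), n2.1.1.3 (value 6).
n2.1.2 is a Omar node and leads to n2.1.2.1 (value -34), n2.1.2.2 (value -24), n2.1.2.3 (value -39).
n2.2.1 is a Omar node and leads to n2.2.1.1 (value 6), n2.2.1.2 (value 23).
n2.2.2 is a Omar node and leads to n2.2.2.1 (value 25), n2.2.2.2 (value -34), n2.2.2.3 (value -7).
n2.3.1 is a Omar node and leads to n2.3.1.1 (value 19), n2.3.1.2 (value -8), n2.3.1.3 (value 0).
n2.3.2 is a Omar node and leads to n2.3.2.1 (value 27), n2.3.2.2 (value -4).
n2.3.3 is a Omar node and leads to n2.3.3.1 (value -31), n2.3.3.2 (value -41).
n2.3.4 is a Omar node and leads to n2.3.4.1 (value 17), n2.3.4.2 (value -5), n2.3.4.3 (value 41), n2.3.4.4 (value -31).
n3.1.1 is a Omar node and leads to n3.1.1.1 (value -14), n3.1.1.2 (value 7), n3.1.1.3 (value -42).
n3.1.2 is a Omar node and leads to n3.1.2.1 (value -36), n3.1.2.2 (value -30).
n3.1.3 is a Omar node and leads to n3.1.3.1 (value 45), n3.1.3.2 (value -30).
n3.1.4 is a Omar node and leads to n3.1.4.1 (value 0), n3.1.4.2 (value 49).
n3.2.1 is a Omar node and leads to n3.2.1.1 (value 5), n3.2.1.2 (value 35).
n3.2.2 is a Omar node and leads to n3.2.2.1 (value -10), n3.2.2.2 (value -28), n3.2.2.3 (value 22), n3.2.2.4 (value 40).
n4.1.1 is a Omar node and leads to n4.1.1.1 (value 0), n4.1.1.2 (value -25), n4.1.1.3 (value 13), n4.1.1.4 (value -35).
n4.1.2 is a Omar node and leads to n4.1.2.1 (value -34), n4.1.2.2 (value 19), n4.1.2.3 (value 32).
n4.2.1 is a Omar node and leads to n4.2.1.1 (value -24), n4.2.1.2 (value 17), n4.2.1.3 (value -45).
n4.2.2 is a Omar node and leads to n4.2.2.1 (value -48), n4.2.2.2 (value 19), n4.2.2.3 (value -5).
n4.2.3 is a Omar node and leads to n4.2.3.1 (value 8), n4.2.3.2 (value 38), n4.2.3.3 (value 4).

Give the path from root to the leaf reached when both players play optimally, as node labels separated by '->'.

n1.1.1 (Omar): max(8, -29) = 8
n1.1.2 (Omar): max(-17, 11) = 11
n1.1 (Chen): min(8, 11) = 8
n1.2.1 (Omar): max(29, -35, -46) = 29
n1.2.2 (Omar): max(-4, 48) = 48
n1.2 (Chen): min(29, 48) = 29
n1 (Omar): max(8, 29) = 29
n2.1.1 (Omar): max(-40, 39, 6) = 39
n2.1.2 (Omar): max(-34, -24, -39) = -24
n2.1 (Chen): min(39, -24) = -24
n2.2.1 (Omar): max(6, 23) = 23
n2.2.2 (Omar): max(25, -34, -7) = 25
n2.2 (Chen): min(23, 25) = 23
n2.3.1 (Omar): max(19, -8, 0) = 19
n2.3.2 (Omar): max(27, -4) = 27
n2.3.3 (Omar): max(-31, -41) = -31
n2.3.4 (Omar): max(17, -5, 41, -31) = 41
n2.3 (Chen): min(19, 27, -31, 41) = -31
n2 (Omar): max(-24, 23, -31) = 23
n3.1.1 (Omar): max(-14, 7, -42) = 7
n3.1.2 (Omar): max(-36, -30) = -30
n3.1.3 (Omar): max(45, -30) = 45
n3.1.4 (Omar): max(0, 49) = 49
n3.1 (Chen): min(7, -30, 45, 49) = -30
n3.2.1 (Omar): max(5, 35) = 35
n3.2.2 (Omar): max(-10, -28, 22, 40) = 40
n3.2 (Chen): min(35, 40) = 35
n3 (Omar): max(-30, 35) = 35
n4.1.1 (Omar): max(0, -25, 13, -35) = 13
n4.1.2 (Omar): max(-34, 19, 32) = 32
n4.1 (Chen): min(13, 32) = 13
n4.2.1 (Omar): max(-24, 17, -45) = 17
n4.2.2 (Omar): max(-48, 19, -5) = 19
n4.2.3 (Omar): max(8, 38, 4) = 38
n4.2 (Chen): min(17, 19, 38) = 17
n4 (Omar): max(13, 17) = 17
root (Chen): min(29, 23, 35, 17) = 17
At root, Chen picks n4 (lowest: 17).
At n4, Omar picks n4.2 (highest: 17).
At n4.2, Chen picks n4.2.1 (lowest: 17).
At n4.2.1, Omar picks n4.2.1.2 (highest: 17).
Terminal value 17.

root -> n4 -> n4.2 -> n4.2.1 -> n4.2.1.2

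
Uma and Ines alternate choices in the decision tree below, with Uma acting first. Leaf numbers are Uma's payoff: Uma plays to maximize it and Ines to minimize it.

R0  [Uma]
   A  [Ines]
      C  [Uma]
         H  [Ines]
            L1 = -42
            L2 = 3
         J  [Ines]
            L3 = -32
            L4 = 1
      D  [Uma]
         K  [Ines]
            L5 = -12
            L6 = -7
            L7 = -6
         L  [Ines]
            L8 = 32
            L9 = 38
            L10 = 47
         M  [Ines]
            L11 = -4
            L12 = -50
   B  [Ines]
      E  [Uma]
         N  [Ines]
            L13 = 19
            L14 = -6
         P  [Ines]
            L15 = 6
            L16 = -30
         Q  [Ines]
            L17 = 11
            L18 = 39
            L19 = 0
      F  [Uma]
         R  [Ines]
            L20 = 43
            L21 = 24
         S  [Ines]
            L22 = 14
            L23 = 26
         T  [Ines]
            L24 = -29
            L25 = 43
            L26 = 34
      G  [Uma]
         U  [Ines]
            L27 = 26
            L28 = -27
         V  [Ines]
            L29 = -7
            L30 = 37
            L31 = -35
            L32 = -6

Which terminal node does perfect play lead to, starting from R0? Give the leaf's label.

H (Ines): min(-42, 3) = -42
J (Ines): min(-32, 1) = -32
C (Uma): max(-42, -32) = -32
K (Ines): min(-12, -7, -6) = -12
L (Ines): min(32, 38, 47) = 32
M (Ines): min(-4, -50) = -50
D (Uma): max(-12, 32, -50) = 32
A (Ines): min(-32, 32) = -32
N (Ines): min(19, -6) = -6
P (Ines): min(6, -30) = -30
Q (Ines): min(11, 39, 0) = 0
E (Uma): max(-6, -30, 0) = 0
R (Ines): min(43, 24) = 24
S (Ines): min(14, 26) = 14
T (Ines): min(-29, 43, 34) = -29
F (Uma): max(24, 14, -29) = 24
U (Ines): min(26, -27) = -27
V (Ines): min(-7, 37, -35, -6) = -35
G (Uma): max(-27, -35) = -27
B (Ines): min(0, 24, -27) = -27
R0 (Uma): max(-32, -27) = -27
At R0, Uma picks B (highest: -27).
At B, Ines picks G (lowest: -27).
At G, Uma picks U (highest: -27).
At U, Ines picks L28 (lowest: -27).
Terminal value -27.

L28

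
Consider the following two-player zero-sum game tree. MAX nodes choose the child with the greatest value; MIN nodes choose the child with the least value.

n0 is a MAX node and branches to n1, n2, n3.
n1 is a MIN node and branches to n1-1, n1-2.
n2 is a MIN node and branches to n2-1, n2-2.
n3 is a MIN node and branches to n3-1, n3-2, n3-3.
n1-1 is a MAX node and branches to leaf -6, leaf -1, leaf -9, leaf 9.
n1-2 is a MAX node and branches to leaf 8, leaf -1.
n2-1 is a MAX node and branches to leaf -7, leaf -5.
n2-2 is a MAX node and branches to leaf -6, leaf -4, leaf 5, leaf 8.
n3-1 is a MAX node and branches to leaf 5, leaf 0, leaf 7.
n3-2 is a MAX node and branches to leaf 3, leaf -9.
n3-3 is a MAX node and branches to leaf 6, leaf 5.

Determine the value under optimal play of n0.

8

n1-1 (MAX): max(-6, -1, -9, 9) = 9
n1-2 (MAX): max(8, -1) = 8
n1 (MIN): min(9, 8) = 8
n2-1 (MAX): max(-7, -5) = -5
n2-2 (MAX): max(-6, -4, 5, 8) = 8
n2 (MIN): min(-5, 8) = -5
n3-1 (MAX): max(5, 0, 7) = 7
n3-2 (MAX): max(3, -9) = 3
n3-3 (MAX): max(6, 5) = 6
n3 (MIN): min(7, 3, 6) = 3
n0 (MAX): max(8, -5, 3) = 8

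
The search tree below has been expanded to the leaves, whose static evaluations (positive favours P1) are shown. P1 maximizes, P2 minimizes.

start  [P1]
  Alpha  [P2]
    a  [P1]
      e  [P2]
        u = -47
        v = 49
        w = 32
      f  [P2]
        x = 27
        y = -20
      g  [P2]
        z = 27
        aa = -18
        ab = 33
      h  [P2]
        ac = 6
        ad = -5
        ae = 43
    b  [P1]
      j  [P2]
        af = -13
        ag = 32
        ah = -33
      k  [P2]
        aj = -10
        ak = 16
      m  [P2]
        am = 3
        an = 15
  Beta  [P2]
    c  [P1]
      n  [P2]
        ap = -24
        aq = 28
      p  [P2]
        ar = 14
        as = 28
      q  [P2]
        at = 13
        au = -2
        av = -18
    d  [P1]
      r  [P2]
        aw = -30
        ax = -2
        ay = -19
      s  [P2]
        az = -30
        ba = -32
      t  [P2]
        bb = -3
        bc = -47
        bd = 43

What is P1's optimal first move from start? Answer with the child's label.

e (P2): min(-47, 49, 32) = -47
f (P2): min(27, -20) = -20
g (P2): min(27, -18, 33) = -18
h (P2): min(6, -5, 43) = -5
a (P1): max(-47, -20, -18, -5) = -5
j (P2): min(-13, 32, -33) = -33
k (P2): min(-10, 16) = -10
m (P2): min(3, 15) = 3
b (P1): max(-33, -10, 3) = 3
Alpha (P2): min(-5, 3) = -5
n (P2): min(-24, 28) = -24
p (P2): min(14, 28) = 14
q (P2): min(13, -2, -18) = -18
c (P1): max(-24, 14, -18) = 14
r (P2): min(-30, -2, -19) = -30
s (P2): min(-30, -32) = -32
t (P2): min(-3, -47, 43) = -47
d (P1): max(-30, -32, -47) = -30
Beta (P2): min(14, -30) = -30
start (P1): max(-5, -30) = -5
P1 at start wants the highest of {Alpha=-5, Beta=-30}, so chooses Alpha.

Alpha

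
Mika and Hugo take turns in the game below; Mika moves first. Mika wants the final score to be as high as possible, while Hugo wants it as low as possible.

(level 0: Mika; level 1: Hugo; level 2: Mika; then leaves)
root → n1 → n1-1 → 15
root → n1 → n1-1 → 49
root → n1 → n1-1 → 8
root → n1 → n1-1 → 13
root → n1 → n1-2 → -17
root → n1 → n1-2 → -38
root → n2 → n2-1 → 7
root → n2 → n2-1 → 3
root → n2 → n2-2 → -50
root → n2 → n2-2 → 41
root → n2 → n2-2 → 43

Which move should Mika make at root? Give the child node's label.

n1-1 (Mika): max(15, 49, 8, 13) = 49
n1-2 (Mika): max(-17, -38) = -17
n1 (Hugo): min(49, -17) = -17
n2-1 (Mika): max(7, 3) = 7
n2-2 (Mika): max(-50, 41, 43) = 43
n2 (Hugo): min(7, 43) = 7
root (Mika): max(-17, 7) = 7
Mika at root wants the highest of {n1=-17, n2=7}, so chooses n2.

n2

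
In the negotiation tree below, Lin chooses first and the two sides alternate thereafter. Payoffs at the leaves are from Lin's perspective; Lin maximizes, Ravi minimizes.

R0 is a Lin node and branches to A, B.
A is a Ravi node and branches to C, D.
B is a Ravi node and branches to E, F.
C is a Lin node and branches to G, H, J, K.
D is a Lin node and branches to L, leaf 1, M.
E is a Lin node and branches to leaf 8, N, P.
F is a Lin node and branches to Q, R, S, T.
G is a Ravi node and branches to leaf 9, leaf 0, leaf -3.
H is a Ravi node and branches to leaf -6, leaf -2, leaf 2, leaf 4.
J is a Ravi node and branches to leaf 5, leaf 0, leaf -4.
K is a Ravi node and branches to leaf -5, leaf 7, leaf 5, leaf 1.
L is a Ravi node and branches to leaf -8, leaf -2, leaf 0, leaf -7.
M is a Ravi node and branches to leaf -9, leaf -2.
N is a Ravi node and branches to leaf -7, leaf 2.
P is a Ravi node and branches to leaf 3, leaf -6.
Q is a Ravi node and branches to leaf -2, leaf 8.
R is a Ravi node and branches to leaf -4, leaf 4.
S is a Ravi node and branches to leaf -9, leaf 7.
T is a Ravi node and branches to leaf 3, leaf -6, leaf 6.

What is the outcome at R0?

G (Ravi): min(9, 0, -3) = -3
H (Ravi): min(-6, -2, 2, 4) = -6
J (Ravi): min(5, 0, -4) = -4
K (Ravi): min(-5, 7, 5, 1) = -5
C (Lin): max(-3, -6, -4, -5) = -3
L (Ravi): min(-8, -2, 0, -7) = -8
M (Ravi): min(-9, -2) = -9
D (Lin): max(-8, 1, -9) = 1
A (Ravi): min(-3, 1) = -3
N (Ravi): min(-7, 2) = -7
P (Ravi): min(3, -6) = -6
E (Lin): max(8, -7, -6) = 8
Q (Ravi): min(-2, 8) = -2
R (Ravi): min(-4, 4) = -4
S (Ravi): min(-9, 7) = -9
T (Ravi): min(3, -6, 6) = -6
F (Lin): max(-2, -4, -9, -6) = -2
B (Ravi): min(8, -2) = -2
R0 (Lin): max(-3, -2) = -2

-2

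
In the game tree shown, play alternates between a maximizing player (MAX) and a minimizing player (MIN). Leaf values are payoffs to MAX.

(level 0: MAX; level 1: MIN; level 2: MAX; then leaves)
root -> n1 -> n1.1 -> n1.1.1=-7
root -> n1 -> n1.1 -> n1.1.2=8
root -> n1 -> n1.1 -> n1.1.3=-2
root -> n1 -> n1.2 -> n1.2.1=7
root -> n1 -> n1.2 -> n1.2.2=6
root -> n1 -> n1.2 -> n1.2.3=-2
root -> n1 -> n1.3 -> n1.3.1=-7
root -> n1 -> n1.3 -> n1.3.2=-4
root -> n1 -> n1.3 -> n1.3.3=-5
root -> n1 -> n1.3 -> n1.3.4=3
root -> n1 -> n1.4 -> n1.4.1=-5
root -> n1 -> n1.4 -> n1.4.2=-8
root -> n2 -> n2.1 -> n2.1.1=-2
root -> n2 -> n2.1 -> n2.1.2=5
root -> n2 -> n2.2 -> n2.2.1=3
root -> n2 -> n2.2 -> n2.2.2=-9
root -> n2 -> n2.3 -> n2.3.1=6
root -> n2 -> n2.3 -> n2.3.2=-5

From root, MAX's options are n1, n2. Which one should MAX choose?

n2

n1.1 (MAX): max(-7, 8, -2) = 8
n1.2 (MAX): max(7, 6, -2) = 7
n1.3 (MAX): max(-7, -4, -5, 3) = 3
n1.4 (MAX): max(-5, -8) = -5
n1 (MIN): min(8, 7, 3, -5) = -5
n2.1 (MAX): max(-2, 5) = 5
n2.2 (MAX): max(3, -9) = 3
n2.3 (MAX): max(6, -5) = 6
n2 (MIN): min(5, 3, 6) = 3
root (MAX): max(-5, 3) = 3
MAX at root wants the highest of {n1=-5, n2=3}, so chooses n2.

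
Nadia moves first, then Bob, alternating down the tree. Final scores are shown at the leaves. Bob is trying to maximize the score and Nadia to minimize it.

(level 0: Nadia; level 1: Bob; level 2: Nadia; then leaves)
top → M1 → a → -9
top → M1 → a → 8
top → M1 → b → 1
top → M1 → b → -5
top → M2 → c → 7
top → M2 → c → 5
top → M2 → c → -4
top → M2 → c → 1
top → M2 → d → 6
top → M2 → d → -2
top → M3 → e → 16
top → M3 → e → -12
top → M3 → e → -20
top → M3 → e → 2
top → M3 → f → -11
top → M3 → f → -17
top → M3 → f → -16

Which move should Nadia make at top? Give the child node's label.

M3

a (Nadia): min(-9, 8) = -9
b (Nadia): min(1, -5) = -5
M1 (Bob): max(-9, -5) = -5
c (Nadia): min(7, 5, -4, 1) = -4
d (Nadia): min(6, -2) = -2
M2 (Bob): max(-4, -2) = -2
e (Nadia): min(16, -12, -20, 2) = -20
f (Nadia): min(-11, -17, -16) = -17
M3 (Bob): max(-20, -17) = -17
top (Nadia): min(-5, -2, -17) = -17
Nadia at top wants the lowest of {M1=-5, M2=-2, M3=-17}, so chooses M3.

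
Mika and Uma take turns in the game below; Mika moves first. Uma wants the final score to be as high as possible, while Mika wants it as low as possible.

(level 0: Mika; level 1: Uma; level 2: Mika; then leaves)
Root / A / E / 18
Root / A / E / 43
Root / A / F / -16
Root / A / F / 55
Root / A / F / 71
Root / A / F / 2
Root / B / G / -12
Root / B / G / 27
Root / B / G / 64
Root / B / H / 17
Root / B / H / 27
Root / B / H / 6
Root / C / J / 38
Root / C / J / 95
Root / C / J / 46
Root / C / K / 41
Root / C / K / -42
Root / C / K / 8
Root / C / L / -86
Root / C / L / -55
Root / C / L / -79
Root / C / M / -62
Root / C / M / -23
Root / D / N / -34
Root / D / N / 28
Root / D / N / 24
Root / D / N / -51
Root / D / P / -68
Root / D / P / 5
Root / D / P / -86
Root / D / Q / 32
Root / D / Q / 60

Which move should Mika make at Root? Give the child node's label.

B

E (Mika): min(18, 43) = 18
F (Mika): min(-16, 55, 71, 2) = -16
A (Uma): max(18, -16) = 18
G (Mika): min(-12, 27, 64) = -12
H (Mika): min(17, 27, 6) = 6
B (Uma): max(-12, 6) = 6
J (Mika): min(38, 95, 46) = 38
K (Mika): min(41, -42, 8) = -42
L (Mika): min(-86, -55, -79) = -86
M (Mika): min(-62, -23) = -62
C (Uma): max(38, -42, -86, -62) = 38
N (Mika): min(-34, 28, 24, -51) = -51
P (Mika): min(-68, 5, -86) = -86
Q (Mika): min(32, 60) = 32
D (Uma): max(-51, -86, 32) = 32
Root (Mika): min(18, 6, 38, 32) = 6
Mika at Root wants the lowest of {A=18, B=6, C=38, D=32}, so chooses B.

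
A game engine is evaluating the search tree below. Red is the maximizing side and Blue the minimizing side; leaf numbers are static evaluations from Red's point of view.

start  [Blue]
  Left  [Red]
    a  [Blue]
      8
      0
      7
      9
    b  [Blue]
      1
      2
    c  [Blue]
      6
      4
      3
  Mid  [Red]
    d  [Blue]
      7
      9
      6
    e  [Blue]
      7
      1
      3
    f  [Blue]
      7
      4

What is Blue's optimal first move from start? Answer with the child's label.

Left

a (Blue): min(8, 0, 7, 9) = 0
b (Blue): min(1, 2) = 1
c (Blue): min(6, 4, 3) = 3
Left (Red): max(0, 1, 3) = 3
d (Blue): min(7, 9, 6) = 6
e (Blue): min(7, 1, 3) = 1
f (Blue): min(7, 4) = 4
Mid (Red): max(6, 1, 4) = 6
start (Blue): min(3, 6) = 3
Blue at start wants the lowest of {Left=3, Mid=6}, so chooses Left.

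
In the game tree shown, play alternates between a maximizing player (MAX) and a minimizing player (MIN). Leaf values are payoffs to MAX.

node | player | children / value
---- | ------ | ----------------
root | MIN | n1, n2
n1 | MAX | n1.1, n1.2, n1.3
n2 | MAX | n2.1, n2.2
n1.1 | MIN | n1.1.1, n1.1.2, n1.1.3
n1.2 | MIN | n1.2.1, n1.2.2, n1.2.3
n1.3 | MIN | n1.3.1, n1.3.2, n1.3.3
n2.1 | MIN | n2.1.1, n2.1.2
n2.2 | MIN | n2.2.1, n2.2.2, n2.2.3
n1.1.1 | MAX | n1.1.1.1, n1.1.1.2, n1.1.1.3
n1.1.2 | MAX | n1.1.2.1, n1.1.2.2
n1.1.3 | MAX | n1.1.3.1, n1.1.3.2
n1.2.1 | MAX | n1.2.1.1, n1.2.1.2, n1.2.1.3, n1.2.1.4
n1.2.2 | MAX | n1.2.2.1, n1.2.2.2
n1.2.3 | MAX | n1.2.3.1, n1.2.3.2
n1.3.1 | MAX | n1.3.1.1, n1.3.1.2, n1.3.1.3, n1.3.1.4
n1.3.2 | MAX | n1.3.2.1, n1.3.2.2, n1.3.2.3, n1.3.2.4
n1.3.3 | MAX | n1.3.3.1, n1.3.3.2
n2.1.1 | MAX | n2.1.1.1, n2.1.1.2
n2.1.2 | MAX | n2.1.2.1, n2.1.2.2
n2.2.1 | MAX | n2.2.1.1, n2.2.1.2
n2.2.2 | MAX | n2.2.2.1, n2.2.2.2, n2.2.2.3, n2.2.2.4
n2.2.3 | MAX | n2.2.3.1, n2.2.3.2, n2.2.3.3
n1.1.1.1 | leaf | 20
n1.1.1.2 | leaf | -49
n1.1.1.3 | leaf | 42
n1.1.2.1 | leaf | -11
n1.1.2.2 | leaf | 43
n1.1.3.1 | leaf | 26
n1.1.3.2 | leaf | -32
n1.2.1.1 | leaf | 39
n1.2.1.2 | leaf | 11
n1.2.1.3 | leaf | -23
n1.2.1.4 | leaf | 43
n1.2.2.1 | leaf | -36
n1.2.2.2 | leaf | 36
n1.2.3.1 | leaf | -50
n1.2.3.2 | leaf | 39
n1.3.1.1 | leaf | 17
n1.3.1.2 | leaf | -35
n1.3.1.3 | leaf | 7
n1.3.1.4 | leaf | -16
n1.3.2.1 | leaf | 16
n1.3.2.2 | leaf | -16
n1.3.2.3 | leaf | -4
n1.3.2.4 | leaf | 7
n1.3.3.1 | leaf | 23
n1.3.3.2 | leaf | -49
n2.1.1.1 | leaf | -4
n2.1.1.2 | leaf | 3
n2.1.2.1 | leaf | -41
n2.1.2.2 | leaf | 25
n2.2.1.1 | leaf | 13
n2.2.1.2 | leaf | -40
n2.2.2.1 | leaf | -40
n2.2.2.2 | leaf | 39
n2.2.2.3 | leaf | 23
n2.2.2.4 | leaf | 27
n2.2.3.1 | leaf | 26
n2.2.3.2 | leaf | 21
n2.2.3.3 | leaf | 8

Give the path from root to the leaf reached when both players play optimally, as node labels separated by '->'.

n1.1.1 (MAX): max(20, -49, 42) = 42
n1.1.2 (MAX): max(-11, 43) = 43
n1.1.3 (MAX): max(26, -32) = 26
n1.1 (MIN): min(42, 43, 26) = 26
n1.2.1 (MAX): max(39, 11, -23, 43) = 43
n1.2.2 (MAX): max(-36, 36) = 36
n1.2.3 (MAX): max(-50, 39) = 39
n1.2 (MIN): min(43, 36, 39) = 36
n1.3.1 (MAX): max(17, -35, 7, -16) = 17
n1.3.2 (MAX): max(16, -16, -4, 7) = 16
n1.3.3 (MAX): max(23, -49) = 23
n1.3 (MIN): min(17, 16, 23) = 16
n1 (MAX): max(26, 36, 16) = 36
n2.1.1 (MAX): max(-4, 3) = 3
n2.1.2 (MAX): max(-41, 25) = 25
n2.1 (MIN): min(3, 25) = 3
n2.2.1 (MAX): max(13, -40) = 13
n2.2.2 (MAX): max(-40, 39, 23, 27) = 39
n2.2.3 (MAX): max(26, 21, 8) = 26
n2.2 (MIN): min(13, 39, 26) = 13
n2 (MAX): max(3, 13) = 13
root (MIN): min(36, 13) = 13
At root, MIN picks n2 (lowest: 13).
At n2, MAX picks n2.2 (highest: 13).
At n2.2, MIN picks n2.2.1 (lowest: 13).
At n2.2.1, MAX picks n2.2.1.1 (highest: 13).
Terminal value 13.

root -> n2 -> n2.2 -> n2.2.1 -> n2.2.1.1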